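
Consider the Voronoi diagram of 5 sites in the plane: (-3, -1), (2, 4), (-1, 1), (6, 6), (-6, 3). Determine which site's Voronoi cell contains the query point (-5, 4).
Nearest site = (-6, 3)

The Voronoi cell of site s contains exactly those query points closer to s than to any other site. Compute squared distances from q = (-5, 4) to each site:
  (-6 − -5)² + (3 − 4)² = 2
  (-1 − -5)² + (1 − 4)² = 25
  (-3 − -5)² + (-1 − 4)² = 29
  (2 − -5)² + (4 − 4)² = 49
  (6 − -5)² + (6 − 4)² = 125
Minimum is attained by (-6, 3), so q lies in its Voronoi cell.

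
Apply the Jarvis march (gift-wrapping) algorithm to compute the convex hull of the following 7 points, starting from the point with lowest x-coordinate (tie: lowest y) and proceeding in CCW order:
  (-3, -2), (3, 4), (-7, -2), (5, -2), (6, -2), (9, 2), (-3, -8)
Hull (CCW) = [(-7, -2), (-3, -8), (6, -2), (9, 2), (3, 4)]

Jarvis march: at each step, from the current hull vertex p, select the next vertex q as the point such that every other point lies strictly to the left of (or on) the directed line p → q. (Equivalently: for every other point r, the cross product (q − p) × (r − p) ≥ 0.)
Starting point (lowest x, tie lowest y): (-7, -2). Wrap until returning to start. Resulting hull: (-7, -2), (-3, -8), (6, -2), (9, 2), (3, 4).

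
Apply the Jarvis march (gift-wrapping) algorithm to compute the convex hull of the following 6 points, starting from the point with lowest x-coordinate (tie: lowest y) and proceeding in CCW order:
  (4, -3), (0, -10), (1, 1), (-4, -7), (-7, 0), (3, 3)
Hull (CCW) = [(-7, 0), (-4, -7), (0, -10), (4, -3), (3, 3)]

Jarvis march: at each step, from the current hull vertex p, select the next vertex q as the point such that every other point lies strictly to the left of (or on) the directed line p → q. (Equivalently: for every other point r, the cross product (q − p) × (r − p) ≥ 0.)
Starting point (lowest x, tie lowest y): (-7, 0). Wrap until returning to start. Resulting hull: (-7, 0), (-4, -7), (0, -10), (4, -3), (3, 3).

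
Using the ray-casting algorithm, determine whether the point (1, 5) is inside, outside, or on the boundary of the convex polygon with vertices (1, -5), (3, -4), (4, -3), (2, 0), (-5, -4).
The point (1, 5) lies strictly outside the polygon

Cast a horizontal ray to the right from the query point and count how many polygon edges it crosses (each edge strictly once or zero times, handled with the usual half-open convention). 
Parity of crossings → even ⇒ outside.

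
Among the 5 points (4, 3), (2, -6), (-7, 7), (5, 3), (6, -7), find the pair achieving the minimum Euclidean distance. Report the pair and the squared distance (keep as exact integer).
Pair = ((4, 3), (5, 3)); squared distance = 1

Compute all C(5, 2) = 10 pairwise squared distances (x_i − x_j)² + (y_i − y_j)². The minimum is 1, attained by the pair ((4, 3), (5, 3)).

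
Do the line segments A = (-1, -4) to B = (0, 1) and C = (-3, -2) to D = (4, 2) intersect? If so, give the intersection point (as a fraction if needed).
Yes; intersection at (-9/31, -14/31) (t = 22/31 on AB, s = 12/31 on CD)

Parametrize AB as A + t(B − A) = (-1 + 1 t, -4 + 5 t) and CD as C + s(D − C) = (-3 + 7 s, -2 + 4 s). Solve the linear system for (t, s). Determinant = 31 ≠ 0, so a unique intersection of the containing lines exists. Solution: t = 22/31, s = 12/31 — both in [0, 1], so the segments cross. Intersection point: (-9/31, -14/31).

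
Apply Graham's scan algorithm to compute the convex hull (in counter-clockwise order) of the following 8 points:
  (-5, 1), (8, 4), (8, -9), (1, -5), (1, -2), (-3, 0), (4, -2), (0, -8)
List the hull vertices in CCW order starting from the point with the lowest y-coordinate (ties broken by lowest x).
Hull (CCW) = [(8, -9), (8, 4), (-5, 1), (0, -8)]

Graham scan procedure:
  1. Find the pivot p₀ = point with lowest y (tie → lowest x): (8, -9).
  2. Sort the remaining points by polar angle around p₀.
  3. Walk through sorted points, maintaining a stack; pop the top while the last three entries make a non-left turn (cross product ≤ 0).
  4. Final stack is the convex hull in CCW order: (8, -9), (8, 4), (-5, 1), (0, -8).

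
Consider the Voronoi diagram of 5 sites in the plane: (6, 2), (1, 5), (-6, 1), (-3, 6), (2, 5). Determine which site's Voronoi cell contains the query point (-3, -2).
Nearest site = (-6, 1)

The Voronoi cell of site s contains exactly those query points closer to s than to any other site. Compute squared distances from q = (-3, -2) to each site:
  (-6 − -3)² + (1 − -2)² = 18
  (-3 − -3)² + (6 − -2)² = 64
  (1 − -3)² + (5 − -2)² = 65
  (2 − -3)² + (5 − -2)² = 74
  (6 − -3)² + (2 − -2)² = 97
Minimum is attained by (-6, 1), so q lies in its Voronoi cell.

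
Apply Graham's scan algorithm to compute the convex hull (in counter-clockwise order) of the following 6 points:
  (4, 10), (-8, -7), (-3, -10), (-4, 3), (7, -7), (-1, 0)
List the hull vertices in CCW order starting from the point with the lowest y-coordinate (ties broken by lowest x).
Hull (CCW) = [(-3, -10), (7, -7), (4, 10), (-4, 3), (-8, -7)]

Graham scan procedure:
  1. Find the pivot p₀ = point with lowest y (tie → lowest x): (-3, -10).
  2. Sort the remaining points by polar angle around p₀.
  3. Walk through sorted points, maintaining a stack; pop the top while the last three entries make a non-left turn (cross product ≤ 0).
  4. Final stack is the convex hull in CCW order: (-3, -10), (7, -7), (4, 10), (-4, 3), (-8, -7).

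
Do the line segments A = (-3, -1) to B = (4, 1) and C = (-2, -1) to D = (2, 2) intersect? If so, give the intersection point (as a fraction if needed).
Yes; intersection at (-18/13, -7/13) (t = 3/13 on AB, s = 2/13 on CD)

Parametrize AB as A + t(B − A) = (-3 + 7 t, -1 + 2 t) and CD as C + s(D − C) = (-2 + 4 s, -1 + 3 s). Solve the linear system for (t, s). Determinant = -13 ≠ 0, so a unique intersection of the containing lines exists. Solution: t = 3/13, s = 2/13 — both in [0, 1], so the segments cross. Intersection point: (-18/13, -7/13).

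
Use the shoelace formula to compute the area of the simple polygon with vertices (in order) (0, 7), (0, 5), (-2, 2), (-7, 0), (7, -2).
Area = 87/2

Shoelace formula: Area = (1/2) |Σ_i (x_i · y_{i+1} − x_{i+1} · y_i)| (indices mod n). Compute each cross term:
  (0)(5) − (0)(7) = 0
  (0)(2) − (-2)(5) = 10
  (-2)(0) − (-7)(2) = 14
  (-7)(-2) − (7)(0) = 14
  (7)(7) − (0)(-2) = 49
Sum = 87, so (signed) Area = 87/2 = 87/2, |Area| = 87/2.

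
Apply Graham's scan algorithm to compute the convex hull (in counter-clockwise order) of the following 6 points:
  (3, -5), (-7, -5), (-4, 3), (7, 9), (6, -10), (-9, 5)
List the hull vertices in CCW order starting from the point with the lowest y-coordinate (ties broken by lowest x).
Hull (CCW) = [(6, -10), (7, 9), (-9, 5), (-7, -5)]

Graham scan procedure:
  1. Find the pivot p₀ = point with lowest y (tie → lowest x): (6, -10).
  2. Sort the remaining points by polar angle around p₀.
  3. Walk through sorted points, maintaining a stack; pop the top while the last three entries make a non-left turn (cross product ≤ 0).
  4. Final stack is the convex hull in CCW order: (6, -10), (7, 9), (-9, 5), (-7, -5).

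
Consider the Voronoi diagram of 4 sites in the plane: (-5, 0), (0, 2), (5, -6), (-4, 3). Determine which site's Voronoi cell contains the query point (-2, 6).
Nearest site = (-4, 3)

The Voronoi cell of site s contains exactly those query points closer to s than to any other site. Compute squared distances from q = (-2, 6) to each site:
  (-4 − -2)² + (3 − 6)² = 13
  (0 − -2)² + (2 − 6)² = 20
  (-5 − -2)² + (0 − 6)² = 45
  (5 − -2)² + (-6 − 6)² = 193
Minimum is attained by (-4, 3), so q lies in its Voronoi cell.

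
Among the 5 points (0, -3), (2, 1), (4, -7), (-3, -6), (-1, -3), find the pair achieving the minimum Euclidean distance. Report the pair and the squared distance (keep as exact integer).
Pair = ((0, -3), (-1, -3)); squared distance = 1

Compute all C(5, 2) = 10 pairwise squared distances (x_i − x_j)² + (y_i − y_j)². The minimum is 1, attained by the pair ((0, -3), (-1, -3)).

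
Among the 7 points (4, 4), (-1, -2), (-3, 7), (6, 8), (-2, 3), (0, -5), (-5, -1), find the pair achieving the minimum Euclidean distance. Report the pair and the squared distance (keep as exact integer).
Pair = ((-1, -2), (0, -5)); squared distance = 10

Compute all C(7, 2) = 21 pairwise squared distances (x_i − x_j)² + (y_i − y_j)². The minimum is 10, attained by the pair ((-1, -2), (0, -5)).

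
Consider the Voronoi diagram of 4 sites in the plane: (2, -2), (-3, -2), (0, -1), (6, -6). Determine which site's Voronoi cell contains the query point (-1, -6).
Nearest site = (-3, -2)

The Voronoi cell of site s contains exactly those query points closer to s than to any other site. Compute squared distances from q = (-1, -6) to each site:
  (-3 − -1)² + (-2 − -6)² = 20
  (2 − -1)² + (-2 − -6)² = 25
  (0 − -1)² + (-1 − -6)² = 26
  (6 − -1)² + (-6 − -6)² = 49
Minimum is attained by (-3, -2), so q lies in its Voronoi cell.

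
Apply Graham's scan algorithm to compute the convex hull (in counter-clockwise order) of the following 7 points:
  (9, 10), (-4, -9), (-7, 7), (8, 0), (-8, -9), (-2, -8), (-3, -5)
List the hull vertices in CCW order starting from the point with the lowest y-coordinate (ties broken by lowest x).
Hull (CCW) = [(-8, -9), (-4, -9), (-2, -8), (8, 0), (9, 10), (-7, 7)]

Graham scan procedure:
  1. Find the pivot p₀ = point with lowest y (tie → lowest x): (-8, -9).
  2. Sort the remaining points by polar angle around p₀.
  3. Walk through sorted points, maintaining a stack; pop the top while the last three entries make a non-left turn (cross product ≤ 0).
  4. Final stack is the convex hull in CCW order: (-8, -9), (-4, -9), (-2, -8), (8, 0), (9, 10), (-7, 7).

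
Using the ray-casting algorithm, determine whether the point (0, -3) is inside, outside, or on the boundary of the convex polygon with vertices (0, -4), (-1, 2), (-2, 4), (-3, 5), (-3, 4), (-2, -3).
The point (0, -3) lies strictly outside the polygon

Cast a horizontal ray to the right from the query point and count how many polygon edges it crosses (each edge strictly once or zero times, handled with the usual half-open convention). 
Parity of crossings → even ⇒ outside.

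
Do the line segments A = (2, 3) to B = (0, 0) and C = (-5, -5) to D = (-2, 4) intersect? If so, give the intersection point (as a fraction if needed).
No (intersection of containing lines falls outside at least one segment)

Parametrize and solve: t = 13/3, s = -5/9. At least one of these is outside [0, 1], so the segments do not intersect.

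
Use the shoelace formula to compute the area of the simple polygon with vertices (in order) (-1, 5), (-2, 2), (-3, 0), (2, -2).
Area = 14

Shoelace formula: Area = (1/2) |Σ_i (x_i · y_{i+1} − x_{i+1} · y_i)| (indices mod n). Compute each cross term:
  (-1)(2) − (-2)(5) = 8
  (-2)(0) − (-3)(2) = 6
  (-3)(-2) − (2)(0) = 6
  (2)(5) − (-1)(-2) = 8
Sum = 28, so (signed) Area = 28/2 = 14, |Area| = 14.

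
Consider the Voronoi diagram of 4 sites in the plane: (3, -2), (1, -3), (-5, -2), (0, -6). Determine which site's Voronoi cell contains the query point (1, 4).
Nearest site = (3, -2)

The Voronoi cell of site s contains exactly those query points closer to s than to any other site. Compute squared distances from q = (1, 4) to each site:
  (3 − 1)² + (-2 − 4)² = 40
  (1 − 1)² + (-3 − 4)² = 49
  (-5 − 1)² + (-2 − 4)² = 72
  (0 − 1)² + (-6 − 4)² = 101
Minimum is attained by (3, -2), so q lies in its Voronoi cell.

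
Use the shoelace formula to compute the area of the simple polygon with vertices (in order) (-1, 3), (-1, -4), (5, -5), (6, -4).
Area = 28

Shoelace formula: Area = (1/2) |Σ_i (x_i · y_{i+1} − x_{i+1} · y_i)| (indices mod n). Compute each cross term:
  (-1)(-4) − (-1)(3) = 7
  (-1)(-5) − (5)(-4) = 25
  (5)(-4) − (6)(-5) = 10
  (6)(3) − (-1)(-4) = 14
Sum = 56, so (signed) Area = 56/2 = 28, |Area| = 28.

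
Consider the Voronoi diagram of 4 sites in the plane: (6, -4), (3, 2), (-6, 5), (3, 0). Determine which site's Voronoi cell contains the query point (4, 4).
Nearest site = (3, 2)

The Voronoi cell of site s contains exactly those query points closer to s than to any other site. Compute squared distances from q = (4, 4) to each site:
  (3 − 4)² + (2 − 4)² = 5
  (3 − 4)² + (0 − 4)² = 17
  (6 − 4)² + (-4 − 4)² = 68
  (-6 − 4)² + (5 − 4)² = 101
Minimum is attained by (3, 2), so q lies in its Voronoi cell.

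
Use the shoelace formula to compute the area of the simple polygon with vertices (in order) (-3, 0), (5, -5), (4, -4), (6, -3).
Area = 9

Shoelace formula: Area = (1/2) |Σ_i (x_i · y_{i+1} − x_{i+1} · y_i)| (indices mod n). Compute each cross term:
  (-3)(-5) − (5)(0) = 15
  (5)(-4) − (4)(-5) = 0
  (4)(-3) − (6)(-4) = 12
  (6)(0) − (-3)(-3) = -9
Sum = 18, so (signed) Area = 18/2 = 9, |Area| = 9.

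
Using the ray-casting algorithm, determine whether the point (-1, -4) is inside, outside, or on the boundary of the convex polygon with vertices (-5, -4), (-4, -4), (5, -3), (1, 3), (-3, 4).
The point (-1, -4) lies strictly outside the polygon

Cast a horizontal ray to the right from the query point and count how many polygon edges it crosses (each edge strictly once or zero times, handled with the usual half-open convention). 
Parity of crossings → even ⇒ outside.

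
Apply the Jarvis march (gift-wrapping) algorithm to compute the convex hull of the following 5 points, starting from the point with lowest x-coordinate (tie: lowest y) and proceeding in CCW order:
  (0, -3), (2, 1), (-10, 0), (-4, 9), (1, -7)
Hull (CCW) = [(-10, 0), (1, -7), (2, 1), (-4, 9)]

Jarvis march: at each step, from the current hull vertex p, select the next vertex q as the point such that every other point lies strictly to the left of (or on) the directed line p → q. (Equivalently: for every other point r, the cross product (q − p) × (r − p) ≥ 0.)
Starting point (lowest x, tie lowest y): (-10, 0). Wrap until returning to start. Resulting hull: (-10, 0), (1, -7), (2, 1), (-4, 9).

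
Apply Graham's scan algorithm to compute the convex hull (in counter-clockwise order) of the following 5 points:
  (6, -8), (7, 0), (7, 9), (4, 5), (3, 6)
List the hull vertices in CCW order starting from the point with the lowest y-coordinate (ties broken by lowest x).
Hull (CCW) = [(6, -8), (7, 0), (7, 9), (3, 6)]

Graham scan procedure:
  1. Find the pivot p₀ = point with lowest y (tie → lowest x): (6, -8).
  2. Sort the remaining points by polar angle around p₀.
  3. Walk through sorted points, maintaining a stack; pop the top while the last three entries make a non-left turn (cross product ≤ 0).
  4. Final stack is the convex hull in CCW order: (6, -8), (7, 0), (7, 9), (3, 6).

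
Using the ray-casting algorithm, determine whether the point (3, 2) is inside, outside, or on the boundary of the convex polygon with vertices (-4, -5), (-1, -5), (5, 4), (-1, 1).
The point (3, 2) lies strictly inside the polygon

Cast a horizontal ray to the right from the query point and count how many polygon edges it crosses (each edge strictly once or zero times, handled with the usual half-open convention). 
Parity of crossings → odd ⇒ inside.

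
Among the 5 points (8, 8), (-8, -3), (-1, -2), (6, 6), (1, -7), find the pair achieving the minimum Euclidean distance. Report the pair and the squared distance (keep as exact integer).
Pair = ((8, 8), (6, 6)); squared distance = 8

Compute all C(5, 2) = 10 pairwise squared distances (x_i − x_j)² + (y_i − y_j)². The minimum is 8, attained by the pair ((8, 8), (6, 6)).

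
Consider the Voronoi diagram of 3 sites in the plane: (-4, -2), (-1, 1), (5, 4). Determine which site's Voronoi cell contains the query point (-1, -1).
Nearest site = (-1, 1)

The Voronoi cell of site s contains exactly those query points closer to s than to any other site. Compute squared distances from q = (-1, -1) to each site:
  (-1 − -1)² + (1 − -1)² = 4
  (-4 − -1)² + (-2 − -1)² = 10
  (5 − -1)² + (4 − -1)² = 61
Minimum is attained by (-1, 1), so q lies in its Voronoi cell.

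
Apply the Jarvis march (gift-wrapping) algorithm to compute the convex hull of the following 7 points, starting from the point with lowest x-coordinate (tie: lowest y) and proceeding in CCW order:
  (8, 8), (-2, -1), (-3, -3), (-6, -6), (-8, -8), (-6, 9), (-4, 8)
Hull (CCW) = [(-8, -8), (8, 8), (-6, 9)]

Jarvis march: at each step, from the current hull vertex p, select the next vertex q as the point such that every other point lies strictly to the left of (or on) the directed line p → q. (Equivalently: for every other point r, the cross product (q − p) × (r − p) ≥ 0.)
Starting point (lowest x, tie lowest y): (-8, -8). Wrap until returning to start. Resulting hull: (-8, -8), (8, 8), (-6, 9).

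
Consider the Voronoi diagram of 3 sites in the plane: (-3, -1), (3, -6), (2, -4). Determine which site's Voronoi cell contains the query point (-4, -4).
Nearest site = (-3, -1)

The Voronoi cell of site s contains exactly those query points closer to s than to any other site. Compute squared distances from q = (-4, -4) to each site:
  (-3 − -4)² + (-1 − -4)² = 10
  (2 − -4)² + (-4 − -4)² = 36
  (3 − -4)² + (-6 − -4)² = 53
Minimum is attained by (-3, -1), so q lies in its Voronoi cell.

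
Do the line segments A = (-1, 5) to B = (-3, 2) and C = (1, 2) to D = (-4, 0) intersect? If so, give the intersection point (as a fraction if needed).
No (intersection of containing lines falls outside at least one segment)

Parametrize and solve: t = 19/11, s = 12/11. At least one of these is outside [0, 1], so the segments do not intersect.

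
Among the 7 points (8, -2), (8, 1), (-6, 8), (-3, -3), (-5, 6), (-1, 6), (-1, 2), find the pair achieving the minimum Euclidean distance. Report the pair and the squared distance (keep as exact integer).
Pair = ((-6, 8), (-5, 6)); squared distance = 5

Compute all C(7, 2) = 21 pairwise squared distances (x_i − x_j)² + (y_i − y_j)². The minimum is 5, attained by the pair ((-6, 8), (-5, 6)).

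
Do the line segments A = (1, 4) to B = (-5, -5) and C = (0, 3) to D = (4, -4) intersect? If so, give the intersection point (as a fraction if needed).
Yes; intersection at (2/13, 71/26) (t = 11/78 on AB, s = 1/26 on CD)

Parametrize AB as A + t(B − A) = (1 + -6 t, 4 + -9 t) and CD as C + s(D − C) = (0 + 4 s, 3 + -7 s). Solve the linear system for (t, s). Determinant = -78 ≠ 0, so a unique intersection of the containing lines exists. Solution: t = 11/78, s = 1/26 — both in [0, 1], so the segments cross. Intersection point: (2/13, 71/26).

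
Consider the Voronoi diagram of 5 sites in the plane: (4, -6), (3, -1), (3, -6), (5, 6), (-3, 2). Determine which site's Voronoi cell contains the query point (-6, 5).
Nearest site = (-3, 2)

The Voronoi cell of site s contains exactly those query points closer to s than to any other site. Compute squared distances from q = (-6, 5) to each site:
  (-3 − -6)² + (2 − 5)² = 18
  (3 − -6)² + (-1 − 5)² = 117
  (5 − -6)² + (6 − 5)² = 122
  (3 − -6)² + (-6 − 5)² = 202
  (4 − -6)² + (-6 − 5)² = 221
Minimum is attained by (-3, 2), so q lies in its Voronoi cell.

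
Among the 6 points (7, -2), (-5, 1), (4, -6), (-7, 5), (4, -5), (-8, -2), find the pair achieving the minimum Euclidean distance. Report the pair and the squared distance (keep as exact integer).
Pair = ((4, -6), (4, -5)); squared distance = 1

Compute all C(6, 2) = 15 pairwise squared distances (x_i − x_j)² + (y_i − y_j)². The minimum is 1, attained by the pair ((4, -6), (4, -5)).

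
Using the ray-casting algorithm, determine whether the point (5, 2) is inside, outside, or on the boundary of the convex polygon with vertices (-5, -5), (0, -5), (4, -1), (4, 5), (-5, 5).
The point (5, 2) lies strictly outside the polygon

Cast a horizontal ray to the right from the query point and count how many polygon edges it crosses (each edge strictly once or zero times, handled with the usual half-open convention). 
Parity of crossings → even ⇒ outside.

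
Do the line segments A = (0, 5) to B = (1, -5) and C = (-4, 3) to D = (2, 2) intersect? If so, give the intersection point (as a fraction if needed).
Yes; intersection at (16/59, 135/59) (t = 16/59 on AB, s = 42/59 on CD)

Parametrize AB as A + t(B − A) = (0 + 1 t, 5 + -10 t) and CD as C + s(D − C) = (-4 + 6 s, 3 + -1 s). Solve the linear system for (t, s). Determinant = -59 ≠ 0, so a unique intersection of the containing lines exists. Solution: t = 16/59, s = 42/59 — both in [0, 1], so the segments cross. Intersection point: (16/59, 135/59).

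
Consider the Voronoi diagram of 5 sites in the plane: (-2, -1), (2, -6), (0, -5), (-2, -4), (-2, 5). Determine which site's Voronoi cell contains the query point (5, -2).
Nearest site = (2, -6)

The Voronoi cell of site s contains exactly those query points closer to s than to any other site. Compute squared distances from q = (5, -2) to each site:
  (2 − 5)² + (-6 − -2)² = 25
  (0 − 5)² + (-5 − -2)² = 34
  (-2 − 5)² + (-1 − -2)² = 50
  (-2 − 5)² + (-4 − -2)² = 53
  (-2 − 5)² + (5 − -2)² = 98
Minimum is attained by (2, -6), so q lies in its Voronoi cell.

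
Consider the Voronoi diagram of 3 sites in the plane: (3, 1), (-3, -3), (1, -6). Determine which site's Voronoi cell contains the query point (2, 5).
Nearest site = (3, 1)

The Voronoi cell of site s contains exactly those query points closer to s than to any other site. Compute squared distances from q = (2, 5) to each site:
  (3 − 2)² + (1 − 5)² = 17
  (-3 − 2)² + (-3 − 5)² = 89
  (1 − 2)² + (-6 − 5)² = 122
Minimum is attained by (3, 1), so q lies in its Voronoi cell.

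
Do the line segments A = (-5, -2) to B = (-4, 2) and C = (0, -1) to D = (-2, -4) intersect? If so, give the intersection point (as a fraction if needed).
No (intersection of containing lines falls outside at least one segment)

Parametrize and solve: t = -13/5, s = 19/5. At least one of these is outside [0, 1], so the segments do not intersect.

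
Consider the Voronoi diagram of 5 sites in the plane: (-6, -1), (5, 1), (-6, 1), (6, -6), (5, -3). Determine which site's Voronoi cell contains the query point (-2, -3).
Nearest site = (-6, -1)

The Voronoi cell of site s contains exactly those query points closer to s than to any other site. Compute squared distances from q = (-2, -3) to each site:
  (-6 − -2)² + (-1 − -3)² = 20
  (-6 − -2)² + (1 − -3)² = 32
  (5 − -2)² + (-3 − -3)² = 49
  (5 − -2)² + (1 − -3)² = 65
  (6 − -2)² + (-6 − -3)² = 73
Minimum is attained by (-6, -1), so q lies in its Voronoi cell.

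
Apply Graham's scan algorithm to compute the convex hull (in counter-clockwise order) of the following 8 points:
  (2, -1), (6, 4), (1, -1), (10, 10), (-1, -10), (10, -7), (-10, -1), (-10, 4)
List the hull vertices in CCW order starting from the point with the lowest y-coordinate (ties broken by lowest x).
Hull (CCW) = [(-1, -10), (10, -7), (10, 10), (-10, 4), (-10, -1)]

Graham scan procedure:
  1. Find the pivot p₀ = point with lowest y (tie → lowest x): (-1, -10).
  2. Sort the remaining points by polar angle around p₀.
  3. Walk through sorted points, maintaining a stack; pop the top while the last three entries make a non-left turn (cross product ≤ 0).
  4. Final stack is the convex hull in CCW order: (-1, -10), (10, -7), (10, 10), (-10, 4), (-10, -1).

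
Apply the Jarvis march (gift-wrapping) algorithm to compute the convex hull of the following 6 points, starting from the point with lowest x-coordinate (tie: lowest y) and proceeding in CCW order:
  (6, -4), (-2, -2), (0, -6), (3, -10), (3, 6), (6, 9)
Hull (CCW) = [(-2, -2), (0, -6), (3, -10), (6, -4), (6, 9), (3, 6)]

Jarvis march: at each step, from the current hull vertex p, select the next vertex q as the point such that every other point lies strictly to the left of (or on) the directed line p → q. (Equivalently: for every other point r, the cross product (q − p) × (r − p) ≥ 0.)
Starting point (lowest x, tie lowest y): (-2, -2). Wrap until returning to start. Resulting hull: (-2, -2), (0, -6), (3, -10), (6, -4), (6, 9), (3, 6).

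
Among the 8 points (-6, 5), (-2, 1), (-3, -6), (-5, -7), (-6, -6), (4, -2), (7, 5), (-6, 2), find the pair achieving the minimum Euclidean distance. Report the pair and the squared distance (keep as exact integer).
Pair = ((-5, -7), (-6, -6)); squared distance = 2

Compute all C(8, 2) = 28 pairwise squared distances (x_i − x_j)² + (y_i − y_j)². The minimum is 2, attained by the pair ((-5, -7), (-6, -6)).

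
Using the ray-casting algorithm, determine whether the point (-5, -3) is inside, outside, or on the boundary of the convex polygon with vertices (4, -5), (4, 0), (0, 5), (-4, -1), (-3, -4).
The point (-5, -3) lies strictly outside the polygon

Cast a horizontal ray to the right from the query point and count how many polygon edges it crosses (each edge strictly once or zero times, handled with the usual half-open convention). 
Parity of crossings → even ⇒ outside.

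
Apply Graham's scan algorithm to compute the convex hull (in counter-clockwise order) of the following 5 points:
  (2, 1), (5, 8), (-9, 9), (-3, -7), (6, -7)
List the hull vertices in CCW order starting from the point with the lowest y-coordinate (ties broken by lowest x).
Hull (CCW) = [(-3, -7), (6, -7), (5, 8), (-9, 9)]

Graham scan procedure:
  1. Find the pivot p₀ = point with lowest y (tie → lowest x): (-3, -7).
  2. Sort the remaining points by polar angle around p₀.
  3. Walk through sorted points, maintaining a stack; pop the top while the last three entries make a non-left turn (cross product ≤ 0).
  4. Final stack is the convex hull in CCW order: (-3, -7), (6, -7), (5, 8), (-9, 9).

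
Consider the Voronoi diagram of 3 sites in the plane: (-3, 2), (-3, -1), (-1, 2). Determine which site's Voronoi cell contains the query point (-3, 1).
Nearest site = (-3, 2)

The Voronoi cell of site s contains exactly those query points closer to s than to any other site. Compute squared distances from q = (-3, 1) to each site:
  (-3 − -3)² + (2 − 1)² = 1
  (-3 − -3)² + (-1 − 1)² = 4
  (-1 − -3)² + (2 − 1)² = 5
Minimum is attained by (-3, 2), so q lies in its Voronoi cell.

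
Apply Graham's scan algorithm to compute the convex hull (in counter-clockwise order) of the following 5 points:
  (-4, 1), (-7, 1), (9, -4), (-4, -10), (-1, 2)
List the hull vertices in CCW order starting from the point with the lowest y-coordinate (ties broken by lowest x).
Hull (CCW) = [(-4, -10), (9, -4), (-1, 2), (-7, 1)]

Graham scan procedure:
  1. Find the pivot p₀ = point with lowest y (tie → lowest x): (-4, -10).
  2. Sort the remaining points by polar angle around p₀.
  3. Walk through sorted points, maintaining a stack; pop the top while the last three entries make a non-left turn (cross product ≤ 0).
  4. Final stack is the convex hull in CCW order: (-4, -10), (9, -4), (-1, 2), (-7, 1).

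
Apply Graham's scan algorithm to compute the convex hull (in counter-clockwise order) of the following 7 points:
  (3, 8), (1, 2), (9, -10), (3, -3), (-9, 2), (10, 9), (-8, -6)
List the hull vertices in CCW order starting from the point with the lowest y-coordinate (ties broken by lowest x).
Hull (CCW) = [(9, -10), (10, 9), (3, 8), (-9, 2), (-8, -6)]

Graham scan procedure:
  1. Find the pivot p₀ = point with lowest y (tie → lowest x): (9, -10).
  2. Sort the remaining points by polar angle around p₀.
  3. Walk through sorted points, maintaining a stack; pop the top while the last three entries make a non-left turn (cross product ≤ 0).
  4. Final stack is the convex hull in CCW order: (9, -10), (10, 9), (3, 8), (-9, 2), (-8, -6).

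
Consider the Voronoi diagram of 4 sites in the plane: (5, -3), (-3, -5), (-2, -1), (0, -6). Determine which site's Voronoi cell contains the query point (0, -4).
Nearest site = (0, -6)

The Voronoi cell of site s contains exactly those query points closer to s than to any other site. Compute squared distances from q = (0, -4) to each site:
  (0 − 0)² + (-6 − -4)² = 4
  (-3 − 0)² + (-5 − -4)² = 10
  (-2 − 0)² + (-1 − -4)² = 13
  (5 − 0)² + (-3 − -4)² = 26
Minimum is attained by (0, -6), so q lies in its Voronoi cell.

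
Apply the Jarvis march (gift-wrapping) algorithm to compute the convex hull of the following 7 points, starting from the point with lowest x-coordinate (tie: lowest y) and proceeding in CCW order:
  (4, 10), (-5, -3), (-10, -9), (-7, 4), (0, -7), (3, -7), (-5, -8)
Hull (CCW) = [(-10, -9), (3, -7), (4, 10), (-7, 4)]

Jarvis march: at each step, from the current hull vertex p, select the next vertex q as the point such that every other point lies strictly to the left of (or on) the directed line p → q. (Equivalently: for every other point r, the cross product (q − p) × (r − p) ≥ 0.)
Starting point (lowest x, tie lowest y): (-10, -9). Wrap until returning to start. Resulting hull: (-10, -9), (3, -7), (4, 10), (-7, 4).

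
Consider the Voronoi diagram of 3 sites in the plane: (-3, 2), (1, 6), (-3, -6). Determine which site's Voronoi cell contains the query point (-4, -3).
Nearest site = (-3, -6)

The Voronoi cell of site s contains exactly those query points closer to s than to any other site. Compute squared distances from q = (-4, -3) to each site:
  (-3 − -4)² + (-6 − -3)² = 10
  (-3 − -4)² + (2 − -3)² = 26
  (1 − -4)² + (6 − -3)² = 106
Minimum is attained by (-3, -6), so q lies in its Voronoi cell.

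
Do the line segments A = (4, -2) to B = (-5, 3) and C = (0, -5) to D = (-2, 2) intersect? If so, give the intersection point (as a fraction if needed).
Yes; intersection at (-94/53, 64/53) (t = 34/53 on AB, s = 47/53 on CD)

Parametrize AB as A + t(B − A) = (4 + -9 t, -2 + 5 t) and CD as C + s(D − C) = (0 + -2 s, -5 + 7 s). Solve the linear system for (t, s). Determinant = 53 ≠ 0, so a unique intersection of the containing lines exists. Solution: t = 34/53, s = 47/53 — both in [0, 1], so the segments cross. Intersection point: (-94/53, 64/53).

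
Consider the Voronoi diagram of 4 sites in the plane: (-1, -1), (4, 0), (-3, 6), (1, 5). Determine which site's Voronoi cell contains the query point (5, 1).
Nearest site = (4, 0)

The Voronoi cell of site s contains exactly those query points closer to s than to any other site. Compute squared distances from q = (5, 1) to each site:
  (4 − 5)² + (0 − 1)² = 2
  (1 − 5)² + (5 − 1)² = 32
  (-1 − 5)² + (-1 − 1)² = 40
  (-3 − 5)² + (6 − 1)² = 89
Minimum is attained by (4, 0), so q lies in its Voronoi cell.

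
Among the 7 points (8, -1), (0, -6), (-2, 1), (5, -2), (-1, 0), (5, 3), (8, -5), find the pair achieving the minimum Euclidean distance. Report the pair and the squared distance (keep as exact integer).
Pair = ((-2, 1), (-1, 0)); squared distance = 2

Compute all C(7, 2) = 21 pairwise squared distances (x_i − x_j)² + (y_i − y_j)². The minimum is 2, attained by the pair ((-2, 1), (-1, 0)).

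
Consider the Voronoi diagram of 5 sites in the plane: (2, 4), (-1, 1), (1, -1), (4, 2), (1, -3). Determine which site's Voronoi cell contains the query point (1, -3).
Nearest site = (1, -3)

The Voronoi cell of site s contains exactly those query points closer to s than to any other site. Compute squared distances from q = (1, -3) to each site:
  (1 − 1)² + (-3 − -3)² = 0
  (1 − 1)² + (-1 − -3)² = 4
  (-1 − 1)² + (1 − -3)² = 20
  (4 − 1)² + (2 − -3)² = 34
  (2 − 1)² + (4 − -3)² = 50
Minimum is attained by (1, -3), so q lies in its Voronoi cell.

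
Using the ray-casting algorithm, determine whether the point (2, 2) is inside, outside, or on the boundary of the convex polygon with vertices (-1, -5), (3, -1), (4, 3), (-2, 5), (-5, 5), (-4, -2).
The point (2, 2) lies strictly inside the polygon

Cast a horizontal ray to the right from the query point and count how many polygon edges it crosses (each edge strictly once or zero times, handled with the usual half-open convention). 
Parity of crossings → odd ⇒ inside.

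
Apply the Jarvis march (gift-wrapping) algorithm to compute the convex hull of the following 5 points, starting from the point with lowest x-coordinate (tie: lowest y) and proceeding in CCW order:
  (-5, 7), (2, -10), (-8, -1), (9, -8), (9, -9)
Hull (CCW) = [(-8, -1), (2, -10), (9, -9), (9, -8), (-5, 7)]

Jarvis march: at each step, from the current hull vertex p, select the next vertex q as the point such that every other point lies strictly to the left of (or on) the directed line p → q. (Equivalently: for every other point r, the cross product (q − p) × (r − p) ≥ 0.)
Starting point (lowest x, tie lowest y): (-8, -1). Wrap until returning to start. Resulting hull: (-8, -1), (2, -10), (9, -9), (9, -8), (-5, 7).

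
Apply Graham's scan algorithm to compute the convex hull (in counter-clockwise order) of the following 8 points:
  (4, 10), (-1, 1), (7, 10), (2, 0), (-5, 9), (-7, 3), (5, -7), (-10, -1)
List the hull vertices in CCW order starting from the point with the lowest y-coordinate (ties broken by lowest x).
Hull (CCW) = [(5, -7), (7, 10), (4, 10), (-5, 9), (-10, -1)]

Graham scan procedure:
  1. Find the pivot p₀ = point with lowest y (tie → lowest x): (5, -7).
  2. Sort the remaining points by polar angle around p₀.
  3. Walk through sorted points, maintaining a stack; pop the top while the last three entries make a non-left turn (cross product ≤ 0).
  4. Final stack is the convex hull in CCW order: (5, -7), (7, 10), (4, 10), (-5, 9), (-10, -1).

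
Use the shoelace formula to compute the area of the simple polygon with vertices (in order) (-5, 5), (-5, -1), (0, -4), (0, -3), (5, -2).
Area = 40

Shoelace formula: Area = (1/2) |Σ_i (x_i · y_{i+1} − x_{i+1} · y_i)| (indices mod n). Compute each cross term:
  (-5)(-1) − (-5)(5) = 30
  (-5)(-4) − (0)(-1) = 20
  (0)(-3) − (0)(-4) = 0
  (0)(-2) − (5)(-3) = 15
  (5)(5) − (-5)(-2) = 15
Sum = 80, so (signed) Area = 80/2 = 40, |Area| = 40.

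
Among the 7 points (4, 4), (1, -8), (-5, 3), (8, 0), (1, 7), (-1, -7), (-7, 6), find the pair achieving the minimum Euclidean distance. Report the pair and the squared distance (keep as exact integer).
Pair = ((1, -8), (-1, -7)); squared distance = 5

Compute all C(7, 2) = 21 pairwise squared distances (x_i − x_j)² + (y_i − y_j)². The minimum is 5, attained by the pair ((1, -8), (-1, -7)).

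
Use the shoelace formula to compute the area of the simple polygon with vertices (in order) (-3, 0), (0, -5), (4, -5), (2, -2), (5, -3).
Area = 16

Shoelace formula: Area = (1/2) |Σ_i (x_i · y_{i+1} − x_{i+1} · y_i)| (indices mod n). Compute each cross term:
  (-3)(-5) − (0)(0) = 15
  (0)(-5) − (4)(-5) = 20
  (4)(-2) − (2)(-5) = 2
  (2)(-3) − (5)(-2) = 4
  (5)(0) − (-3)(-3) = -9
Sum = 32, so (signed) Area = 32/2 = 16, |Area| = 16.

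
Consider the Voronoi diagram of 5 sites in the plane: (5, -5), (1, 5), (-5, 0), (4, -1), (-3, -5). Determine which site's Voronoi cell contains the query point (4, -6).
Nearest site = (5, -5)

The Voronoi cell of site s contains exactly those query points closer to s than to any other site. Compute squared distances from q = (4, -6) to each site:
  (5 − 4)² + (-5 − -6)² = 2
  (4 − 4)² + (-1 − -6)² = 25
  (-3 − 4)² + (-5 − -6)² = 50
  (-5 − 4)² + (0 − -6)² = 117
  (1 − 4)² + (5 − -6)² = 130
Minimum is attained by (5, -5), so q lies in its Voronoi cell.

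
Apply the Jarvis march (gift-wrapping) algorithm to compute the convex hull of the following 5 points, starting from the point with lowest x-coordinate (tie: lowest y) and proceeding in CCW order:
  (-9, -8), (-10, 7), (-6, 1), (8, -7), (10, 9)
Hull (CCW) = [(-10, 7), (-9, -8), (8, -7), (10, 9)]

Jarvis march: at each step, from the current hull vertex p, select the next vertex q as the point such that every other point lies strictly to the left of (or on) the directed line p → q. (Equivalently: for every other point r, the cross product (q − p) × (r − p) ≥ 0.)
Starting point (lowest x, tie lowest y): (-10, 7). Wrap until returning to start. Resulting hull: (-10, 7), (-9, -8), (8, -7), (10, 9).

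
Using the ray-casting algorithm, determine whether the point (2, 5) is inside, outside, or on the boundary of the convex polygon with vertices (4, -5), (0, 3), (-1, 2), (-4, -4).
The point (2, 5) lies strictly outside the polygon

Cast a horizontal ray to the right from the query point and count how many polygon edges it crosses (each edge strictly once or zero times, handled with the usual half-open convention). 
Parity of crossings → even ⇒ outside.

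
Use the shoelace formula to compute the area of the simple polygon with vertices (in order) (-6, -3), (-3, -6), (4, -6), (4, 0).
Area = 81/2

Shoelace formula: Area = (1/2) |Σ_i (x_i · y_{i+1} − x_{i+1} · y_i)| (indices mod n). Compute each cross term:
  (-6)(-6) − (-3)(-3) = 27
  (-3)(-6) − (4)(-6) = 42
  (4)(0) − (4)(-6) = 24
  (4)(-3) − (-6)(0) = -12
Sum = 81, so (signed) Area = 81/2 = 81/2, |Area| = 81/2.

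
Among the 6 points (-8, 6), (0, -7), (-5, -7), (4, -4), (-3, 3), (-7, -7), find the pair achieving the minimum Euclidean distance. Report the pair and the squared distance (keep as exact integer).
Pair = ((-5, -7), (-7, -7)); squared distance = 4

Compute all C(6, 2) = 15 pairwise squared distances (x_i − x_j)² + (y_i − y_j)². The minimum is 4, attained by the pair ((-5, -7), (-7, -7)).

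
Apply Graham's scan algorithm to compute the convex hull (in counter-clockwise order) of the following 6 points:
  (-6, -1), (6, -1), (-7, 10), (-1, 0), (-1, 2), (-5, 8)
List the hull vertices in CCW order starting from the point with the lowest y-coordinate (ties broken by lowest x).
Hull (CCW) = [(-6, -1), (6, -1), (-7, 10)]

Graham scan procedure:
  1. Find the pivot p₀ = point with lowest y (tie → lowest x): (-6, -1).
  2. Sort the remaining points by polar angle around p₀.
  3. Walk through sorted points, maintaining a stack; pop the top while the last three entries make a non-left turn (cross product ≤ 0).
  4. Final stack is the convex hull in CCW order: (-6, -1), (6, -1), (-7, 10).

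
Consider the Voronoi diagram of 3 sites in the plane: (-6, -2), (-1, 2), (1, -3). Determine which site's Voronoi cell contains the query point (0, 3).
Nearest site = (-1, 2)

The Voronoi cell of site s contains exactly those query points closer to s than to any other site. Compute squared distances from q = (0, 3) to each site:
  (-1 − 0)² + (2 − 3)² = 2
  (1 − 0)² + (-3 − 3)² = 37
  (-6 − 0)² + (-2 − 3)² = 61
Minimum is attained by (-1, 2), so q lies in its Voronoi cell.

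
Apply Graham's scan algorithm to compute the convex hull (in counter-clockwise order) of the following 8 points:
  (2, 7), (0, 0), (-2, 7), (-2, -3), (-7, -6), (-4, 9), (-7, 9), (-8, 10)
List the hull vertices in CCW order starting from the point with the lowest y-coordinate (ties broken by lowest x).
Hull (CCW) = [(-7, -6), (-2, -3), (0, 0), (2, 7), (-4, 9), (-8, 10)]

Graham scan procedure:
  1. Find the pivot p₀ = point with lowest y (tie → lowest x): (-7, -6).
  2. Sort the remaining points by polar angle around p₀.
  3. Walk through sorted points, maintaining a stack; pop the top while the last three entries make a non-left turn (cross product ≤ 0).
  4. Final stack is the convex hull in CCW order: (-7, -6), (-2, -3), (0, 0), (2, 7), (-4, 9), (-8, 10).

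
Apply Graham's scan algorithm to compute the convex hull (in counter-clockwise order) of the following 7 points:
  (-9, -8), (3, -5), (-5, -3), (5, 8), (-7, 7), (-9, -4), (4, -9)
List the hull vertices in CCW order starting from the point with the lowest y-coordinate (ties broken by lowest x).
Hull (CCW) = [(4, -9), (5, 8), (-7, 7), (-9, -4), (-9, -8)]

Graham scan procedure:
  1. Find the pivot p₀ = point with lowest y (tie → lowest x): (4, -9).
  2. Sort the remaining points by polar angle around p₀.
  3. Walk through sorted points, maintaining a stack; pop the top while the last three entries make a non-left turn (cross product ≤ 0).
  4. Final stack is the convex hull in CCW order: (4, -9), (5, 8), (-7, 7), (-9, -4), (-9, -8).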